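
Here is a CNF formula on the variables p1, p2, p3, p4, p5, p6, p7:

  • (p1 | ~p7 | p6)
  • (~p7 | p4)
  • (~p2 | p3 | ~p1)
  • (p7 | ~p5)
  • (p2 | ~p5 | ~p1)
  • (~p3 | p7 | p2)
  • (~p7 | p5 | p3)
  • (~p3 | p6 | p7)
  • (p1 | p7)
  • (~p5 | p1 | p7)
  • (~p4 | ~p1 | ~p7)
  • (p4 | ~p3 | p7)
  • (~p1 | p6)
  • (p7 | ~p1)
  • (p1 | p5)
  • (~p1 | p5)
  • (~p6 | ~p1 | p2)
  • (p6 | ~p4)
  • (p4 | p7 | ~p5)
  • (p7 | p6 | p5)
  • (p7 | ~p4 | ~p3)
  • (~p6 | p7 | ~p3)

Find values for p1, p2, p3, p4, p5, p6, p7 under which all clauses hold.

p1 = False, p2 = False, p3 = True, p4 = True, p5 = True, p6 = True, p7 = True

Set p1 = False and propagate.
  then p7 is forced to True.
  then p6 is forced to True.
  then p4 is forced to True.
  then p5 is forced to True.
p2, p3 are now unconstrained; take p2 = False, p3 = True.
Check each clause:
  1. (~p7 | p1 | p6) — p6 is true.
  2. (p4 | ~p7) — p4 is true.
  3. (~p2 | ~p1 | p3) — p3 is true.
  4. (p7 | ~p5) — p7 is true.
  5. (~p5 | ~p1 | p2) — ~p1 is true.
  6. (~p3 | p7 | p2) — p7 is true.
  7. (p5 | p3 | ~p7) — p3 is true.
  8. (p6 | ~p3 | p7) — p6 is true.
  9. (p7 | p1) — p7 is true.
  10. (p7 | p1 | ~p5) — p7 is true.
  11. (~p1 | ~p7 | ~p4) — ~p1 is true.
  12. (p7 | ~p3 | p4) — p4 is true.
  13. (~p1 | p6) — ~p1 is true.
  14. (~p1 | p7) — ~p1 is true.
  15. (p5 | p1) — p5 is true.
  16. (~p1 | p5) — p5 is true.
  17. (~p1 | p2 | ~p6) — ~p1 is true.
  18. (p6 | ~p4) — p6 is true.
  19. (~p5 | p7 | p4) — p4 is true.
  20. (p7 | p5 | p6) — p5 is true.
  21. (~p3 | p7 | ~p4) — p7 is true.
  22. (~p6 | ~p3 | p7) — p7 is true.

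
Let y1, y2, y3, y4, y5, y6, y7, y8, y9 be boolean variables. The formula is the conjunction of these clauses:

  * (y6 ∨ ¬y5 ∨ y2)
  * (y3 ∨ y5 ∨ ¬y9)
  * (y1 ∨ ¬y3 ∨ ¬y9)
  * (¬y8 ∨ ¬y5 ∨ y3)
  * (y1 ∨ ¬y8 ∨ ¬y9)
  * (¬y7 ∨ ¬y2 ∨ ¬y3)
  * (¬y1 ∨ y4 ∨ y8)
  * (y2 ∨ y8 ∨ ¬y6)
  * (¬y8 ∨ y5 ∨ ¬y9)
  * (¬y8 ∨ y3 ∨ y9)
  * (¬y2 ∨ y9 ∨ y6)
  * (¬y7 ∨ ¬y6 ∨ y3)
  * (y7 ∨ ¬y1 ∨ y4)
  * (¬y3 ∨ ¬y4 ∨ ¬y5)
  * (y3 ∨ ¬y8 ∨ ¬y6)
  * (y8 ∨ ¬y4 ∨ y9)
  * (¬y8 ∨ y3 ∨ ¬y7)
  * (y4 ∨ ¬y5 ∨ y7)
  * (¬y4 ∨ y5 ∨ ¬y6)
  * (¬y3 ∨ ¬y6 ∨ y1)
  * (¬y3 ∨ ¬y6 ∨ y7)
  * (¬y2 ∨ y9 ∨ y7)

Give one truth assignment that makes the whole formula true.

y1=1, y2=1, y3=0, y4=1, y5=1, y6=0, y7=1, y8=0, y9=1

Set y1 = True and propagate.
Set y2 = True and propagate.
Try y3 = False.
For the remaining variables, y4 = True, y5 = True, y6 = False, y7 = True, y8 = False, y9 = True works.
Every clause has at least one true literal under this assignment.
Check each clause:
  1. (y2 ∨ ¬y5 ∨ y6) — y2 is true.
  2. (y5 ∨ y3 ∨ ¬y9) — y5 is true.
  3. (y1 ∨ ¬y9 ∨ ¬y3) — y1 is true.
  4. (¬y5 ∨ ¬y8 ∨ y3) — ¬y8 is true.
  5. (y1 ∨ ¬y8 ∨ ¬y9) — ¬y8 is true.
  6. (¬y7 ∨ ¬y2 ∨ ¬y3) — ¬y3 is true.
  7. (y8 ∨ y4 ∨ ¬y1) — y4 is true.
  8. (y8 ∨ ¬y6 ∨ y2) — ¬y6 is true.
  9. (¬y8 ∨ y5 ∨ ¬y9) — ¬y8 is true.
  10. (¬y8 ∨ y9 ∨ y3) — ¬y8 is true.
  11. (y9 ∨ y6 ∨ ¬y2) — y9 is true.
  12. (y3 ∨ ¬y7 ∨ ¬y6) — ¬y6 is true.
  13. (y7 ∨ y4 ∨ ¬y1) — y4 is true.
  14. (¬y3 ∨ ¬y4 ∨ ¬y5) — ¬y3 is true.
  15. (¬y6 ∨ ¬y8 ∨ y3) — ¬y8 is true.
  16. (y9 ∨ y8 ∨ ¬y4) — y9 is true.
  17. (¬y8 ∨ y3 ∨ ¬y7) — ¬y8 is true.
  18. (y7 ∨ y4 ∨ ¬y5) — y4 is true.
  19. (y5 ∨ ¬y4 ∨ ¬y6) — ¬y6 is true.
  20. (y1 ∨ ¬y6 ∨ ¬y3) — y1 is true.
  21. (y7 ∨ ¬y3 ∨ ¬y6) — ¬y6 is true.
  22. (y9 ∨ y7 ∨ ¬y2) — y9 is true.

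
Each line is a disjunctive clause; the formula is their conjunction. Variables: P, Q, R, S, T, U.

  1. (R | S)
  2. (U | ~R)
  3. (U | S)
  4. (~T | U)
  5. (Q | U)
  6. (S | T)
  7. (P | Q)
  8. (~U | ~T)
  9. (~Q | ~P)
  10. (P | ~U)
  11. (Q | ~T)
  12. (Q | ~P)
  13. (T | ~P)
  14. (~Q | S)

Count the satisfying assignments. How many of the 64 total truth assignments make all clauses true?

1

Satisfying assignments:
  P=F Q=T R=F S=T T=F U=F
That's 1 in total.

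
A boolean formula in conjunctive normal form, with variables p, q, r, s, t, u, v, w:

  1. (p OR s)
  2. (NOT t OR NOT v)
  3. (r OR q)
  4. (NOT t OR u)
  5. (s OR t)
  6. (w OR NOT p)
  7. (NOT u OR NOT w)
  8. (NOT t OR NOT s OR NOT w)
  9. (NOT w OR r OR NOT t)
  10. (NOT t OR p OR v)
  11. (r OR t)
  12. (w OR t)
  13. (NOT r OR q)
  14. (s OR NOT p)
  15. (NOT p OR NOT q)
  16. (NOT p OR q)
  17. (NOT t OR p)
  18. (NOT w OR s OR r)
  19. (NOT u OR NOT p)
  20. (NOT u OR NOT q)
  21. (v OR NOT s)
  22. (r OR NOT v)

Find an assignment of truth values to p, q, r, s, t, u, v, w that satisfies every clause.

p=F, q=T, r=T, s=T, t=F, u=F, v=T, w=T

Branch on p: take p = False.
  then s is forced to True.
  then t is forced to False.
  then r is forced to True.
  then w is forced to True.
  then u is forced to False.
  then q is forced to True.
  then v is forced to True.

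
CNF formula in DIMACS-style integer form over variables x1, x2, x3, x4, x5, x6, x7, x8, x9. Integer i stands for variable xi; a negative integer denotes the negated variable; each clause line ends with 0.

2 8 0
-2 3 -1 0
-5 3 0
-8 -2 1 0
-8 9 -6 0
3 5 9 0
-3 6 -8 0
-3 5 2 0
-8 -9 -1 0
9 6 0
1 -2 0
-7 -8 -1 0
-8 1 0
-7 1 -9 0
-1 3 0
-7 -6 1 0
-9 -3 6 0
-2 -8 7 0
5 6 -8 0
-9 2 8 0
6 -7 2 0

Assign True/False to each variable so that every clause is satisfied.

x1 = T, x2 = T, x3 = T, x4 = T, x5 = F, x6 = T, x7 = T, x8 = F, x9 = F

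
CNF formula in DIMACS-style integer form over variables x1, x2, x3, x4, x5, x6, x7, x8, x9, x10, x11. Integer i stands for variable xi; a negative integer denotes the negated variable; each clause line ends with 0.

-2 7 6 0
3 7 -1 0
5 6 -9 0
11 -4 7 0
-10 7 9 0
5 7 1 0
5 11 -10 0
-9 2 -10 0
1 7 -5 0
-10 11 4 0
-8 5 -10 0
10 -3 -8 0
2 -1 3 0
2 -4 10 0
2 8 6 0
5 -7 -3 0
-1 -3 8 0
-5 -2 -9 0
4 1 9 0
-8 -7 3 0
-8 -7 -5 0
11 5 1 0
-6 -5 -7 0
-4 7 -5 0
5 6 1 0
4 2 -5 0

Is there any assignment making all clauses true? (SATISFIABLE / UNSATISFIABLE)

SATISFIABLE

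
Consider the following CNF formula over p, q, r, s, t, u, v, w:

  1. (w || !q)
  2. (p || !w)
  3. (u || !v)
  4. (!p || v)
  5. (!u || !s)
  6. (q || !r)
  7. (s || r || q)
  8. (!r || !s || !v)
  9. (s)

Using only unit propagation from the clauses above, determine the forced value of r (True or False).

False

Unit clause (s) sets s = True.
From (!u || !s) and s = True: u = False.
(u || !v): since u = False, the clause reduces to (!v). v = False.
(v || !p): since v = False, the clause reduces to (!p). p = False.
From (!w || p) and p = False: w = False.
(w || !q): since w = False, the clause reduces to (!q). q = False.
(!r || q) with q = False leaves only !r, so r = False.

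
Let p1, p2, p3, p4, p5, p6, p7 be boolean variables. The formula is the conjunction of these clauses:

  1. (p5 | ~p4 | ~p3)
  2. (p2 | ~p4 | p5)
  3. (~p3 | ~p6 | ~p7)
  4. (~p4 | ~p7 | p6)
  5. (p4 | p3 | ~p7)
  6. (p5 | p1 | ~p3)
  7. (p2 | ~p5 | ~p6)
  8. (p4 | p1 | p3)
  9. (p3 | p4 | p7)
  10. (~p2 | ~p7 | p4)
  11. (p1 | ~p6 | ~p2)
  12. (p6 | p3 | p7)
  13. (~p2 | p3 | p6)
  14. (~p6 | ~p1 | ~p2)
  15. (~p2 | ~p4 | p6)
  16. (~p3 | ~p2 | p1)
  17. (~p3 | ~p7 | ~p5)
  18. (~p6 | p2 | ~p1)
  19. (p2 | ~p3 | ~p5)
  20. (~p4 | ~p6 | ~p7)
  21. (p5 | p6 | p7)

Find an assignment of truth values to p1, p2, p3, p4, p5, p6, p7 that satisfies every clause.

p1 = True, p2 = False, p3 = True, p4 = False, p5 = False, p6 = False, p7 = True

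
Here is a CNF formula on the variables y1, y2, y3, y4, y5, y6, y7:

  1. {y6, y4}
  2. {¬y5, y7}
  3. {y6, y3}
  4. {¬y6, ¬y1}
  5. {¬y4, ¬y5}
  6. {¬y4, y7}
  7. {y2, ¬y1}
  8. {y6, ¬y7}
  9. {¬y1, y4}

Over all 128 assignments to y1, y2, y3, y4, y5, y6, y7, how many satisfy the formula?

16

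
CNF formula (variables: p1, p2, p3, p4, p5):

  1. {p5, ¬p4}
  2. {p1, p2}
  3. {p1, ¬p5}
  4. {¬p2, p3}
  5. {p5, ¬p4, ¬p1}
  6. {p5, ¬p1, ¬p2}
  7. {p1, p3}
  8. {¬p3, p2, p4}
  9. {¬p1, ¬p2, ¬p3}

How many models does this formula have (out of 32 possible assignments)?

5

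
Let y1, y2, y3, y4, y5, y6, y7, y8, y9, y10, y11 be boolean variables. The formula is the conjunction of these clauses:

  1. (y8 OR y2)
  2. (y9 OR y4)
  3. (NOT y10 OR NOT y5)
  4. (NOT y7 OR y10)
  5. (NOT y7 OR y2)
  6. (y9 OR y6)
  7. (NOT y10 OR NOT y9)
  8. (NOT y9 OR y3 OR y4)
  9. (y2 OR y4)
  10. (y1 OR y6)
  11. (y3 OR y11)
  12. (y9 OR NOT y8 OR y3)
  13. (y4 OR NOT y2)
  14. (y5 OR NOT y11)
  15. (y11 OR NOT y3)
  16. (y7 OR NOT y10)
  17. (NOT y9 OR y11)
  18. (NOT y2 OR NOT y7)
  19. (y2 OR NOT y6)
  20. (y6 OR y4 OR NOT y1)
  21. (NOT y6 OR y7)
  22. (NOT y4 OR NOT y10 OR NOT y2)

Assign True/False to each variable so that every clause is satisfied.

y1=True  y2=True  y3=True  y4=True  y5=True  y6=False  y7=False  y8=False  y9=True  y10=False  y11=True

Try y1 = True.
The remaining clauses are satisfied by y2 = True, y3 = True, y4 = True, y5 = True, y6 = False, y7 = False, y8 = False, y9 = True, y10 = False, y11 = True.
Check each clause:
  1. (y2 OR y8) — y2 is true.
  2. (y4 OR y9) — y9 is true.
  3. (NOT y10 OR NOT y5) — NOT y10 is true.
  4. (NOT y7 OR y10) — NOT y7 is true.
  5. (NOT y7 OR y2) — NOT y7 is true.
  6. (y9 OR y6) — y9 is true.
  7. (NOT y9 OR NOT y10) — NOT y10 is true.
  8. (y3 OR y4 OR NOT y9) — y3 is true.
  9. (y4 OR y2) — y2 is true.
  10. (y1 OR y6) — y1 is true.
  11. (y11 OR y3) — y3 is true.
  12. (y9 OR NOT y8 OR y3) — NOT y8 is true.
  13. (NOT y2 OR y4) — y4 is true.
  14. (NOT y11 OR y5) — y5 is true.
  15. (y11 OR NOT y3) — y11 is true.
  16. (y7 OR NOT y10) — NOT y10 is true.
  17. (NOT y9 OR y11) — y11 is true.
  18. (NOT y7 OR NOT y2) — NOT y7 is true.
  19. (NOT y6 OR y2) — y2 is true.
  20. (y4 OR y6 OR NOT y1) — y4 is true.
  21. (NOT y6 OR y7) — NOT y6 is true.
  22. (NOT y2 OR NOT y10 OR NOT y4) — NOT y10 is true.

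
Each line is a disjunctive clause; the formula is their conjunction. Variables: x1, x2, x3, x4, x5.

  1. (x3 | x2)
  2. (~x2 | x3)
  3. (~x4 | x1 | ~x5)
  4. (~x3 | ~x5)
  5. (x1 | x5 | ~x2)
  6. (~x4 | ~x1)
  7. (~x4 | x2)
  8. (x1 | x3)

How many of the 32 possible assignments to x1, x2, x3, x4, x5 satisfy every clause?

3

Satisfying assignments:
  x1=F x2=F x3=T x4=F x5=F
  x1=T x2=F x3=T x4=F x5=F
  x1=T x2=T x3=T x4=F x5=F
That's 3 in total.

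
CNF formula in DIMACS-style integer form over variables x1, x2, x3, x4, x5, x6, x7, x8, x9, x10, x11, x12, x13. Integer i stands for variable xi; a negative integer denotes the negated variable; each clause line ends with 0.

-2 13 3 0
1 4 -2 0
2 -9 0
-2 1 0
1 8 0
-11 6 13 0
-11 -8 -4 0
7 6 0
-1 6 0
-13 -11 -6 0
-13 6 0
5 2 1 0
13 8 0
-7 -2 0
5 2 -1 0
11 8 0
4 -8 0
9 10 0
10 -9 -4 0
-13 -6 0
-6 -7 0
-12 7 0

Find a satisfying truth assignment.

x1=T  x2=F  x3=T  x4=T  x5=T  x6=T  x7=F  x8=T  x9=F  x10=T  x11=F  x12=F  x13=F

x3 occurs only positively in the remaining clauses — set x3 = True.
Pure literal: x5 appears only positively; assign x5 = True.
Set x1 = True and propagate.
  then x6 is forced to True.
  then x13 is forced to False.
  then x8 is forced to True.
  then x4 is forced to True.
  then x11 is forced to False.
  then x7 is forced to False.
  then x12 is forced to False.
Set x2 = False and propagate.
  then x9 is forced to False.
  then x10 is forced to True.
Every clause has at least one true literal under this assignment.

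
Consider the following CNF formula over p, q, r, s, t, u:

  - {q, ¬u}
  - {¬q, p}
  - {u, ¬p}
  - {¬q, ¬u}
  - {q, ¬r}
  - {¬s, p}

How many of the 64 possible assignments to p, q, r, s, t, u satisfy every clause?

The models are:
  p=0 q=0 r=0 s=0 t=0 u=0
  p=0 q=0 r=0 s=0 t=1 u=0
Count: 2.

2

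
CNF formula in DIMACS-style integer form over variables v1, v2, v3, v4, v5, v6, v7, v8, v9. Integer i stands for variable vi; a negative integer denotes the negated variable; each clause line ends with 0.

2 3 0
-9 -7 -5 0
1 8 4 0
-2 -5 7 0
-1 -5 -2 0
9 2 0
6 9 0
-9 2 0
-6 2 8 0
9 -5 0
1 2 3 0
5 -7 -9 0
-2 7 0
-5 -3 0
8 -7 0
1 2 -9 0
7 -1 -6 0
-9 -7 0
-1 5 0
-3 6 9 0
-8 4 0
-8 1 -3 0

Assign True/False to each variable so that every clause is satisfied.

v1=F  v2=T  v3=F  v4=T  v5=F  v6=T  v7=T  v8=T  v9=F

Check each clause:
  1. (v2 \/ v3) — v2 is true.
  2. (~v5 \/ ~v7 \/ ~v9) — ~v5 is true.
  3. (v4 \/ v1 \/ v8) — v8 is true.
  4. (v7 \/ ~v5 \/ ~v2) — ~v5 is true.
  5. (~v1 \/ ~v2 \/ ~v5) — ~v5 is true.
  6. (v2 \/ v9) — v2 is true.
  7. (v6 \/ v9) — v6 is true.
  8. (~v9 \/ v2) — v2 is true.
  9. (v2 \/ v8 \/ ~v6) — v8 is true.
  10. (v9 \/ ~v5) — ~v5 is true.
  11. (v2 \/ v3 \/ v1) — v2 is true.
  12. (~v9 \/ v5 \/ ~v7) — ~v9 is true.
  13. (v7 \/ ~v2) — v7 is true.
  14. (~v3 \/ ~v5) — ~v5 is true.
  15. (v8 \/ ~v7) — v8 is true.
  16. (v1 \/ v2 \/ ~v9) — v2 is true.
  17. (~v6 \/ v7 \/ ~v1) — ~v1 is true.
  18. (~v9 \/ ~v7) — ~v9 is true.
  19. (~v1 \/ v5) — ~v1 is true.
  20. (~v3 \/ v9 \/ v6) — ~v3 is true.
  21. (v4 \/ ~v8) — v4 is true.
  22. (v1 \/ ~v8 \/ ~v3) — ~v3 is true.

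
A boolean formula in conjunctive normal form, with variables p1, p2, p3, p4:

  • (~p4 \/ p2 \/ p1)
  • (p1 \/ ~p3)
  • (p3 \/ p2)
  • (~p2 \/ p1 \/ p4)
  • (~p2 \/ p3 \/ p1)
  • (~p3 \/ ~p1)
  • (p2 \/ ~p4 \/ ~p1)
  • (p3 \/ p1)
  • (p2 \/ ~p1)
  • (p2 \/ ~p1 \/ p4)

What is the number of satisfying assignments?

The models are:
  p1=T p2=T p3=F p4=F
  p1=T p2=T p3=F p4=T
Count: 2.

2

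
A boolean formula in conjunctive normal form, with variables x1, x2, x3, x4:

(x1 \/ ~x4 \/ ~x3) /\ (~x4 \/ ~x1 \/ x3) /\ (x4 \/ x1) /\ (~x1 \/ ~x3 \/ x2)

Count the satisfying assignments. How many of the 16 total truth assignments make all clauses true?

Satisfying assignments:
  x1=F x2=F x3=F x4=T
  x1=F x2=T x3=F x4=T
  x1=T x2=F x3=F x4=F
  x1=T x2=T x3=F x4=F
  x1=T x2=T x3=T x4=F
  x1=T x2=T x3=T x4=T
Count: 6.

6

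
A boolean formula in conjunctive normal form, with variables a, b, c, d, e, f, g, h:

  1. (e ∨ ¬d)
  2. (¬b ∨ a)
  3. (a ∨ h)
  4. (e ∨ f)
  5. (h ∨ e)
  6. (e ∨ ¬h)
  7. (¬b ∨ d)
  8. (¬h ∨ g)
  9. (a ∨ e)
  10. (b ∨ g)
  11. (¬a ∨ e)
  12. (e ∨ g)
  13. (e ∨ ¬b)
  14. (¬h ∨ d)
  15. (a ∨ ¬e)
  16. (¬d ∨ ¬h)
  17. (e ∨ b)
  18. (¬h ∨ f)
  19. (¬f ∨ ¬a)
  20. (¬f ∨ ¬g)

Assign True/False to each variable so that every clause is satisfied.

Try a = True.
  then e is forced to True.
  then f is forced to False.
  then h is forced to False.
Try b = False.
  then g is forced to True.
c, d are now unconstrained; take c = False, d = True.

a = True, b = False, c = False, d = True, e = True, f = False, g = True, h = False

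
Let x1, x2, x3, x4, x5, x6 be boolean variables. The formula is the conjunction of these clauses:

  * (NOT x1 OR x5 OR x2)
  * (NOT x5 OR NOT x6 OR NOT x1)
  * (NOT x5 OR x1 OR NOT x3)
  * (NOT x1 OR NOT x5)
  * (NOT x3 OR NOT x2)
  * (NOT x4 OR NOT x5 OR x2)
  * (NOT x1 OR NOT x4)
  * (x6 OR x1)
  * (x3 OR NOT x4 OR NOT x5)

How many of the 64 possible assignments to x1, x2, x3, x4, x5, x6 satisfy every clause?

10

Case analysis on x1 and x5:
  x1=T, x5=T: a clause becomes empty — 0.
  x1=T, x5=F: remaining (x2,x3,x4,x6) ∈ {(T,F,F,F); (T,F,F,T)} — 2.
  x1=F, x5=T: remaining (x2,x3,x4,x6) ∈ {(F,F,F,T); (T,F,F,T)} — 2.
  x1=F, x5=F: x4 free; 3 ways for (x2,x3,x6) × 2^1 = 6.
Total: 0 + 2 + 2 + 6 = 10.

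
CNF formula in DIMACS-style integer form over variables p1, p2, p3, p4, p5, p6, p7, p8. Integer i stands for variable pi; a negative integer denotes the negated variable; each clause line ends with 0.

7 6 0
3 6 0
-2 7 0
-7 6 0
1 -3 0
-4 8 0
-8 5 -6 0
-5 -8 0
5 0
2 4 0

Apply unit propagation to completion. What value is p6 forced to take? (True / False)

(p5) stands alone — p5 = True.
(NOT p5 OR NOT p8): since p5 = True, the clause reduces to (NOT p8). p8 = False.
(p8 OR NOT p4) with p8 = False leaves only NOT p4, so p4 = False.
From (p4 OR p2) and p4 = False: p2 = True.
From (p7 OR NOT p2) and p2 = True: p7 = True.
From (NOT p7 OR p6) and p7 = True: p6 = True.

True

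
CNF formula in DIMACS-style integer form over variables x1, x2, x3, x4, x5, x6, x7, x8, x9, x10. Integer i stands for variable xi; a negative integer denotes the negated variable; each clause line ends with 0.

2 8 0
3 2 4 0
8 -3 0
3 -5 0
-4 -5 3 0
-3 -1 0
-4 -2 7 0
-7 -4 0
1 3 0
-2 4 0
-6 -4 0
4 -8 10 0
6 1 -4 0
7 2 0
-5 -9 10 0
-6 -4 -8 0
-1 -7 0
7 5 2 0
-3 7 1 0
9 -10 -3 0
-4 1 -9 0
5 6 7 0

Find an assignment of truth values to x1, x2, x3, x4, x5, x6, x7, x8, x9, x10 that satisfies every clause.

x1=F, x2=F, x3=T, x4=F, x5=F, x6=F, x7=T, x8=T, x9=T, x10=T

Check each clause:
  1. (x2 ∨ x8) — x8 is true.
  2. (x2 ∨ x4 ∨ x3) — x3 is true.
  3. (¬x3 ∨ x8) — x8 is true.
  4. (¬x5 ∨ x3) — x3 is true.
  5. (¬x5 ∨ x3 ∨ ¬x4) — x3 is true.
  6. (¬x1 ∨ ¬x3) — ¬x1 is true.
  7. (¬x4 ∨ x7 ∨ ¬x2) — ¬x4 is true.
  8. (¬x4 ∨ ¬x7) — ¬x4 is true.
  9. (x3 ∨ x1) — x3 is true.
  10. (x4 ∨ ¬x2) — ¬x2 is true.
  11. (¬x4 ∨ ¬x6) — ¬x6 is true.
  12. (¬x8 ∨ x4 ∨ x10) — x10 is true.
  13. (¬x4 ∨ x1 ∨ x6) — ¬x4 is true.
  14. (x7 ∨ x2) — x7 is true.
  15. (¬x5 ∨ x10 ∨ ¬x9) — x10 is true.
  16. (¬x6 ∨ ¬x8 ∨ ¬x4) — ¬x6 is true.
  17. (¬x1 ∨ ¬x7) — ¬x1 is true.
  18. (x5 ∨ x2 ∨ x7) — x7 is true.
  19. (x1 ∨ x7 ∨ ¬x3) — x7 is true.
  20. (¬x3 ∨ ¬x10 ∨ x9) — x9 is true.
  21. (¬x9 ∨ x1 ∨ ¬x4) — ¬x4 is true.
  22. (x5 ∨ x7 ∨ x6) — x7 is true.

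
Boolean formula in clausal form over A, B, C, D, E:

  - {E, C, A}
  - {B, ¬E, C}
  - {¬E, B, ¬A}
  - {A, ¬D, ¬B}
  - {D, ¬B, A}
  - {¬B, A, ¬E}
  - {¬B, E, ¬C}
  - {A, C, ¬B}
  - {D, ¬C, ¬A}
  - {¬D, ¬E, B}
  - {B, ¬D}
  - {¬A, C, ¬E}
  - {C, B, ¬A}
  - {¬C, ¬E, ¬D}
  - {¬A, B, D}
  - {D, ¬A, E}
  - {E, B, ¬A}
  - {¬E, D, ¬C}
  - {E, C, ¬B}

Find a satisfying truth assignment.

A=False  B=False  C=True  D=False  E=False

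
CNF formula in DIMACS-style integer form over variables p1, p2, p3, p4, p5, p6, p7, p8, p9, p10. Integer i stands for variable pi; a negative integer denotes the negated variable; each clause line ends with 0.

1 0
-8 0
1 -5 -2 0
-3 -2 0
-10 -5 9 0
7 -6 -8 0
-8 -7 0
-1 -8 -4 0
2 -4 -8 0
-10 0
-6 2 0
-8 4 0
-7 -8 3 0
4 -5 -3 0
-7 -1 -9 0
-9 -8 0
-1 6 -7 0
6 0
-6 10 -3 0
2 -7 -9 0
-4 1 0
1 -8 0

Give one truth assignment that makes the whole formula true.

p1 = True  p2 = True  p3 = False  p4 = False  p5 = False  p6 = True  p7 = True  p8 = False  p9 = False  p10 = False

Unit propagation: (p1) forces p1 = True.
Unit propagation: (¬p8) forces p8 = False.
Unit propagation: (¬p10) forces p10 = False.
Unit propagation: (p6) forces p6 = True.
The clause (p2) is unit: p2 must be True.
The clause (¬p3) is unit: p3 must be False.
Pure literal: p9 appears only negated; assign p9 = False.
p4, p5, p7 are now unconstrained; take p4 = False, p5 = False, p7 = True.
Every clause has at least one true literal under this assignment.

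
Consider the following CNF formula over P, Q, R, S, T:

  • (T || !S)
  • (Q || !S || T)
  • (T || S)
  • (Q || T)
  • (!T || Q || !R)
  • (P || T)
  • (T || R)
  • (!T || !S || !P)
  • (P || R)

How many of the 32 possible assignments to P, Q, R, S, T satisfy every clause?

5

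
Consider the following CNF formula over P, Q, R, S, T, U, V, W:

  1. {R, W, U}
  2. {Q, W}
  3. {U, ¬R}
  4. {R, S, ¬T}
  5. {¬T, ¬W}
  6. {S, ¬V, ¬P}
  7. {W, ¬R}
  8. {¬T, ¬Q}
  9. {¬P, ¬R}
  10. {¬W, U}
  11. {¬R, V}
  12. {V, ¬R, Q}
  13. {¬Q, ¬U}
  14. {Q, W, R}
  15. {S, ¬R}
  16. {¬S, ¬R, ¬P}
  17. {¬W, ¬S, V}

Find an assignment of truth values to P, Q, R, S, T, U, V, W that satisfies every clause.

P=True  Q=False  R=False  S=True  T=False  U=True  V=True  W=True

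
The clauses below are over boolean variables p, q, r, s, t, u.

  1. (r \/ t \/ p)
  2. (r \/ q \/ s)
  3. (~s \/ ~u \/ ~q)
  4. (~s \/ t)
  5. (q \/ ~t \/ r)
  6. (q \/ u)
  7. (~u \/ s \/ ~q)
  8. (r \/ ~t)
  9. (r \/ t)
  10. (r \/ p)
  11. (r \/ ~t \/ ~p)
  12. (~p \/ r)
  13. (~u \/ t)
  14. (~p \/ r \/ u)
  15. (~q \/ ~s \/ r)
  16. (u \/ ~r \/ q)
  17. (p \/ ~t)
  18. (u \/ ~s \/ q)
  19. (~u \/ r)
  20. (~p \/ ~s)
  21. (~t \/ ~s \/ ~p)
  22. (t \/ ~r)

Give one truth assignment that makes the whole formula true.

p=T  q=T  r=T  s=F  t=T  u=F

Check each clause:
  1. (p \/ t \/ r) — p is true.
  2. (r \/ s \/ q) — q is true.
  3. (~s \/ ~q \/ ~u) — ~u is true.
  4. (~s \/ t) — ~s is true.
  5. (~t \/ q \/ r) — r is true.
  6. (q \/ u) — q is true.
  7. (s \/ ~q \/ ~u) — ~u is true.
  8. (~t \/ r) — r is true.
  9. (r \/ t) — r is true.
  10. (p \/ r) — p is true.
  11. (~t \/ ~p \/ r) — r is true.
  12. (r \/ ~p) — r is true.
  13. (~u \/ t) — ~u is true.
  14. (~p \/ u \/ r) — r is true.
  15. (~q \/ ~s \/ r) — r is true.
  16. (~r \/ q \/ u) — q is true.
  17. (p \/ ~t) — p is true.
  18. (~s \/ u \/ q) — q is true.
  19. (r \/ ~u) — ~u is true.
  20. (~p \/ ~s) — ~s is true.
  21. (~p \/ ~t \/ ~s) — ~s is true.
  22. (~r \/ t) — t is true.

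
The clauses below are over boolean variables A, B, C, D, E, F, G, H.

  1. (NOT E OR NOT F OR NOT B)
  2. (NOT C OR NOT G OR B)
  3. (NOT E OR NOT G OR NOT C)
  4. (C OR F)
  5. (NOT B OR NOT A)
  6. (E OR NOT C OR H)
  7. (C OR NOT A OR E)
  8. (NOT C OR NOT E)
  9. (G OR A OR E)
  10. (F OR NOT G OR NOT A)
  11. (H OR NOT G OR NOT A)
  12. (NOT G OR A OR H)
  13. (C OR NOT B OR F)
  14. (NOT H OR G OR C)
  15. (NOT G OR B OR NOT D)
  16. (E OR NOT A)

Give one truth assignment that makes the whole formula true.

A = F, B = T, C = T, D = F, E = F, F = T, G = T, H = T

Check each clause:
  1. (NOT B OR NOT F OR NOT E) — NOT E is true.
  2. (B OR NOT G OR NOT C) — B is true.
  3. (NOT C OR NOT G OR NOT E) — NOT E is true.
  4. (F OR C) — C is true.
  5. (NOT A OR NOT B) — NOT A is true.
  6. (H OR E OR NOT C) — H is true.
  7. (C OR NOT A OR E) — C is true.
  8. (NOT E OR NOT C) — NOT E is true.
  9. (E OR A OR G) — G is true.
  10. (NOT G OR NOT A OR F) — NOT A is true.
  11. (H OR NOT A OR NOT G) — H is true.
  12. (A OR NOT G OR H) — H is true.
  13. (NOT B OR C OR F) — C is true.
  14. (NOT H OR C OR G) — C is true.
  15. (B OR NOT D OR NOT G) — B is true.
  16. (E OR NOT A) — NOT A is true.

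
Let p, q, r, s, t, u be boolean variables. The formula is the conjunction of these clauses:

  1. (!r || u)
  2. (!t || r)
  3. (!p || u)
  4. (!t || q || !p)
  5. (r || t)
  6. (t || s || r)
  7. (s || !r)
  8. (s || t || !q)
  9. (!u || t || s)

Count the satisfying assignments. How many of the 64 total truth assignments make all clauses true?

The models are:
  p=0 q=0 r=1 s=1 t=0 u=1
  p=0 q=0 r=1 s=1 t=1 u=1
  p=0 q=1 r=1 s=1 t=0 u=1
  p=0 q=1 r=1 s=1 t=1 u=1
  p=1 q=0 r=1 s=1 t=0 u=1
  p=1 q=1 r=1 s=1 t=0 u=1
  p=1 q=1 r=1 s=1 t=1 u=1
That's 7 in total.

7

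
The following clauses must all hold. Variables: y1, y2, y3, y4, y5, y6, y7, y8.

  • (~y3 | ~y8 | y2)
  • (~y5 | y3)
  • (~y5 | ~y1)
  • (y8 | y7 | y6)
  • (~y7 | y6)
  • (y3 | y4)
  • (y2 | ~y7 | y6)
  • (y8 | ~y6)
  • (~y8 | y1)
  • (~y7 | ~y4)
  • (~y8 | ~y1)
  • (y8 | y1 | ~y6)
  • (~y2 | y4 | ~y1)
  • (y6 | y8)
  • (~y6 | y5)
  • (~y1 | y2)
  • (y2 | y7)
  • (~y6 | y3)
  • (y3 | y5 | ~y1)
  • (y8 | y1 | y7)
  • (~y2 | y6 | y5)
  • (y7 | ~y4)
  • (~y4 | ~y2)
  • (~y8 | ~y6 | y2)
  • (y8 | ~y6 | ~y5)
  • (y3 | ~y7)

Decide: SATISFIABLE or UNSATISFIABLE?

UNSATISFIABLE

y6 = True:
  propagation gives y8=True, y1=True; an empty clause results — contradiction.
y6 = False:
  propagation gives y7=False, y8=True, y1=True; an empty clause results — contradiction.
Every branch closes, so no satisfying assignment exists.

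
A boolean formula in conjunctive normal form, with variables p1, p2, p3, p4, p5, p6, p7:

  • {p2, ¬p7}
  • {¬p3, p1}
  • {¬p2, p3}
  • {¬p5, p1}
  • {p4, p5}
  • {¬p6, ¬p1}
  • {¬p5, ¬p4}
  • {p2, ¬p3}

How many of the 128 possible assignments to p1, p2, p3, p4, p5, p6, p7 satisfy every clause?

Split on p1, then p2.
  p1=1, p2=1: remaining (p3,p4,p5,p6,p7) ∈ {(1,0,1,0,0); (1,0,1,0,1); (1,1,0,0,0); (1,1,0,0,1)} — 4.
  p1=1, p2=0: remaining (p3,p4,p5,p6,p7) ∈ {(0,0,1,0,0); (0,1,0,0,0)} — 2.
  p1=0, p2=1: a clause becomes empty — 0.
  p1=0, p2=0: remaining (p3,p4,p5,p6,p7) ∈ {(0,1,0,0,0); (0,1,0,1,0)} — 2.
Total: 4 + 2 + 0 + 2 = 8.

8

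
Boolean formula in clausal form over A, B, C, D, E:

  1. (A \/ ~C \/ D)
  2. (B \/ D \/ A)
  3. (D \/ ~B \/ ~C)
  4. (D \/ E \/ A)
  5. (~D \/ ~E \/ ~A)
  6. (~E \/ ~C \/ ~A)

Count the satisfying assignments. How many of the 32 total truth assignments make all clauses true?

18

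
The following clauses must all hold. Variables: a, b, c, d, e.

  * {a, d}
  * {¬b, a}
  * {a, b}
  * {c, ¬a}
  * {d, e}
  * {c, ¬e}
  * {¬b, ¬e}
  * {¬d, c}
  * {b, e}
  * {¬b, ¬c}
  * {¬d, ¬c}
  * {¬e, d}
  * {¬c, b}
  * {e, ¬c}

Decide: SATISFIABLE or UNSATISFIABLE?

UNSATISFIABLE

c = True:
  propagation gives b=False; an empty clause results — contradiction.
c = False:
  propagation gives a=False, d=True; an empty clause results — contradiction.
Every branch closes, so no satisfying assignment exists.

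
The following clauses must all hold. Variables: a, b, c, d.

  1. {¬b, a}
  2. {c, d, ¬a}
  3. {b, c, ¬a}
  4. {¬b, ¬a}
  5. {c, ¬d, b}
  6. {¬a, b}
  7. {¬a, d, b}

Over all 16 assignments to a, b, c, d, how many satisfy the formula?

The models are:
  a=F b=F c=F d=F
  a=F b=F c=T d=F
  a=F b=F c=T d=T
That's 3 in total.

3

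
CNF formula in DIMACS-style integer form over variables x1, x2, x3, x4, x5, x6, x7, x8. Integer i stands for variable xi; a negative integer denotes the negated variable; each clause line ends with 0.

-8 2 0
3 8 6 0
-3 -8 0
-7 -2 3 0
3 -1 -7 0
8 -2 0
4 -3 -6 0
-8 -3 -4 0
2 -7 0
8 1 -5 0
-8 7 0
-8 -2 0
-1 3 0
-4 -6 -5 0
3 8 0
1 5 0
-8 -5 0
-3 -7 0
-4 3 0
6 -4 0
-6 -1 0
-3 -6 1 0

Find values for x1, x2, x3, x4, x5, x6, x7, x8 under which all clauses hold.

Set x1 = True and propagate.
  then x3 is forced to True.
  then x8 is forced to False.
  then x2 is forced to False.
  then x7 is forced to False.
  then x6 is forced to False.
  then x4 is forced to False.
x5 is now unconstrained; take x5 = True.

x1=1  x2=0  x3=1  x4=0  x5=1  x6=0  x7=0  x8=0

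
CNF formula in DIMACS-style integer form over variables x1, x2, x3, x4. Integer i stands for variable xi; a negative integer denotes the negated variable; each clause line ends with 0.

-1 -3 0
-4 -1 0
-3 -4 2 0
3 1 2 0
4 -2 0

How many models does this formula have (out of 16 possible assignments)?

4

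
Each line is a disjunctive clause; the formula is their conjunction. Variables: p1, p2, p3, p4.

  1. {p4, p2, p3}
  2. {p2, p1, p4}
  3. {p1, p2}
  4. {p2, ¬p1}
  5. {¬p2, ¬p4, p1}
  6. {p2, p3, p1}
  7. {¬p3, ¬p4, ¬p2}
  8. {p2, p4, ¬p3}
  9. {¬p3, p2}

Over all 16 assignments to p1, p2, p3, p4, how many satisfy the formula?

5

Satisfying assignments:
  p1=0 p2=1 p3=0 p4=0
  p1=0 p2=1 p3=1 p4=0
  p1=1 p2=1 p3=0 p4=0
  p1=1 p2=1 p3=0 p4=1
  p1=1 p2=1 p3=1 p4=0
Count: 5.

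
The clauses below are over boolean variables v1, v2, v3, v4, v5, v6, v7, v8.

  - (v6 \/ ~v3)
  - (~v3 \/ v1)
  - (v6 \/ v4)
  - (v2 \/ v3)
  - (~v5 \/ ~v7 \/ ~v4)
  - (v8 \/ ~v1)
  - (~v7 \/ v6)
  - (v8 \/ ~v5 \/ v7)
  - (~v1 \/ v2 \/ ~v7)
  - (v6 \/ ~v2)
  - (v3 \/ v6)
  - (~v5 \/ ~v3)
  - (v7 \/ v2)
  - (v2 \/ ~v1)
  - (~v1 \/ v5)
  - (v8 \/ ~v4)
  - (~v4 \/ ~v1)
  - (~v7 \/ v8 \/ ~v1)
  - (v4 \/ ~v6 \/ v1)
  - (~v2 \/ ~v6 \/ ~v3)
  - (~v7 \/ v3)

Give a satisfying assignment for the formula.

v8 occurs only positively in the remaining clauses — set v8 = True.
Try v1 = True.
  then v2 is forced to True.
  then v6 is forced to True.
  then v5 is forced to True.
  then v3 is forced to False.
  then v4 is forced to False.
  then v7 is forced to False.

v1=True, v2=True, v3=False, v4=False, v5=True, v6=True, v7=False, v8=True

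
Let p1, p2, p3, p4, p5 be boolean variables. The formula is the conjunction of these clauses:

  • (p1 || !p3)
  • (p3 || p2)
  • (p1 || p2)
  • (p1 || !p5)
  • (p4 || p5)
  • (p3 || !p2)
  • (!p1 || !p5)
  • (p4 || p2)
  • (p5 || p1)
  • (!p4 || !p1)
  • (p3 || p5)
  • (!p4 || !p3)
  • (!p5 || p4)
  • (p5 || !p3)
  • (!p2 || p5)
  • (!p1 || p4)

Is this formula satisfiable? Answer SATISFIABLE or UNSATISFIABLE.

UNSATISFIABLE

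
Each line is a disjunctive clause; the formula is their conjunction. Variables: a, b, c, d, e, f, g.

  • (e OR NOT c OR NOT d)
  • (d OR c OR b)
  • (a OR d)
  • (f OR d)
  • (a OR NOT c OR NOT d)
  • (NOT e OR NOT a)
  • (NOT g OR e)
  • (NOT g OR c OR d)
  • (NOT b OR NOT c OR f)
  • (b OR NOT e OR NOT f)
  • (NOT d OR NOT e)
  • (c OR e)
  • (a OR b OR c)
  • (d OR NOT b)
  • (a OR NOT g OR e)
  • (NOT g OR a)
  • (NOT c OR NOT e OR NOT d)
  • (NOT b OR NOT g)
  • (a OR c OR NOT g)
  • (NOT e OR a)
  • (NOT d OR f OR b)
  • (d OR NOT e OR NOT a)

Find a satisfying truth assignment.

a = 1, b = 0, c = 1, d = 0, e = 0, f = 1, g = 0

Check each clause:
  1. (NOT d OR e OR NOT c) — NOT d is true.
  2. (c OR b OR d) — c is true.
  3. (a OR d) — a is true.
  4. (d OR f) — f is true.
  5. (a OR NOT d OR NOT c) — a is true.
  6. (NOT e OR NOT a) — NOT e is true.
  7. (NOT g OR e) — NOT g is true.
  8. (d OR NOT g OR c) — NOT g is true.
  9. (f OR NOT c OR NOT b) — f is true.
  10. (b OR NOT f OR NOT e) — NOT e is true.
  11. (NOT d OR NOT e) — NOT e is true.
  12. (c OR e) — c is true.
  13. (c OR a OR b) — a is true.
  14. (d OR NOT b) — NOT b is true.
  15. (e OR a OR NOT g) — a is true.
  16. (a OR NOT g) — a is true.
  17. (NOT e OR NOT d OR NOT c) — NOT e is true.
  18. (NOT g OR NOT b) — NOT g is true.
  19. (c OR a OR NOT g) — NOT g is true.
  20. (NOT e OR a) — a is true.
  21. (NOT d OR b OR f) — NOT d is true.
  22. (NOT a OR NOT e OR d) — NOT e is true.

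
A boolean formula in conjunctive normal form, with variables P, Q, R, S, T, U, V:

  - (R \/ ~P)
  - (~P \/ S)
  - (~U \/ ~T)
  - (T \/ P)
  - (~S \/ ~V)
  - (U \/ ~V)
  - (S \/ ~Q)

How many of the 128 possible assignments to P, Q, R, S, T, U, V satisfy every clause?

12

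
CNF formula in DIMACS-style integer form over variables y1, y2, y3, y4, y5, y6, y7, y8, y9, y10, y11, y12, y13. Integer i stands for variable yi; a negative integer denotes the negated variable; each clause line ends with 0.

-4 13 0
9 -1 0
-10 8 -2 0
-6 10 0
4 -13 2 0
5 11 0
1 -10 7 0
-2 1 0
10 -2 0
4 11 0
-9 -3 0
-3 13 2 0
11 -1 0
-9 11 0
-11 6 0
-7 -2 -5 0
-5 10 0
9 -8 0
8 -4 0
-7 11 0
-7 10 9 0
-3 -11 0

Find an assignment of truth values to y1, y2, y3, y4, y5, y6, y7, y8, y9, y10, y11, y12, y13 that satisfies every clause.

Pure literal: y3 appears only negated; assign y3 = False.
Try y1 = True.
  then y9 is forced to True.
  then y11 is forced to True.
  then y6 is forced to True.
  then y10 is forced to True.
Try y2 = False.
For the remaining variables, y4 = False, y5 = True, y7 = True, y8 = False, y12 = True, y13 = False works.
Every clause has at least one true literal under this assignment.

y1 = T, y2 = F, y3 = F, y4 = F, y5 = T, y6 = T, y7 = T, y8 = F, y9 = T, y10 = T, y11 = T, y12 = T, y13 = F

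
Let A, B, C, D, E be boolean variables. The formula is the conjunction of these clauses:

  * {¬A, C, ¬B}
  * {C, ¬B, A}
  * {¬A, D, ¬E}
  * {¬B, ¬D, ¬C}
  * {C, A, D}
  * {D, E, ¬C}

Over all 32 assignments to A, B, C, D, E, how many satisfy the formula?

11

Case analysis on C and A:
  C=1, A=1: remaining (B,D,E) ∈ {(0,1,0); (0,1,1)} — 2.
  C=1, A=0: remaining (B,D,E) ∈ {(0,0,1); (0,1,0); (0,1,1); (1,0,1)} — 4.
  C=0, A=1: remaining (B,D,E) ∈ {(0,0,0); (0,1,0); (0,1,1)} — 3.
  C=0, A=0: remaining (B,D,E) ∈ {(0,1,0); (0,1,1)} — 2.
Total: 2 + 4 + 3 + 2 = 11.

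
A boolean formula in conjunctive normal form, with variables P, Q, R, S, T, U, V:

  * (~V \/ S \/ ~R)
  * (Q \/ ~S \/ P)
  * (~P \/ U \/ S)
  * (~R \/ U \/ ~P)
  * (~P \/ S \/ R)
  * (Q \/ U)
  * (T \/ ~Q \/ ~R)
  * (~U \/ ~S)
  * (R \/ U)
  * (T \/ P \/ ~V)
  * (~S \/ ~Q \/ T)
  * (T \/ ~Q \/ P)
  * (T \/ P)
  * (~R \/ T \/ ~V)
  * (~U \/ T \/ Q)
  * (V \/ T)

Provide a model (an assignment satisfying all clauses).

T occurs only positively in the remaining clauses — set T = True.
Try P = False.
The remaining clauses are satisfied by Q = True, R = True, S = False, U = False, V = False.
Every clause has at least one true literal under this assignment.

P=False, Q=True, R=True, S=False, T=True, U=False, V=False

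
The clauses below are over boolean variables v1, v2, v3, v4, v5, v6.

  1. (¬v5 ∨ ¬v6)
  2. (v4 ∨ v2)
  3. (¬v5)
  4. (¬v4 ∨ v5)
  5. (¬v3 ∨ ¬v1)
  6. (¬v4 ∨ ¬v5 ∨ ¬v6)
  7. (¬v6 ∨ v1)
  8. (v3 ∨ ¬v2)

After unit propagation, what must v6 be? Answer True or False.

Unit clause (¬v5) sets v5 = False.
In (¬v4 ∨ v5), v5 is now false; ¬v4 must hold, so v4 = False.
(v4 ∨ v2): since v4 = False, the clause reduces to (v2). v2 = True.
From (v3 ∨ ¬v2) and v2 = True: v3 = True.
(¬v1 ∨ ¬v3): since v3 = True, the clause reduces to (¬v1). v1 = False.
(¬v6 ∨ v1): since v1 = False, the clause reduces to (¬v6). v6 = False.

False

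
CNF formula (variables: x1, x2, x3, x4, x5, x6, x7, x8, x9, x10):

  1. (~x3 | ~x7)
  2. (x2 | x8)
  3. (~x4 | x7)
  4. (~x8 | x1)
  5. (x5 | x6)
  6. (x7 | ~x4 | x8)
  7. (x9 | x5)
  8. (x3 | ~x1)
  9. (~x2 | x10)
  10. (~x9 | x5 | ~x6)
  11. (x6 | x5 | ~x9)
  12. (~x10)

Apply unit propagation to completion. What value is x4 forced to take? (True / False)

False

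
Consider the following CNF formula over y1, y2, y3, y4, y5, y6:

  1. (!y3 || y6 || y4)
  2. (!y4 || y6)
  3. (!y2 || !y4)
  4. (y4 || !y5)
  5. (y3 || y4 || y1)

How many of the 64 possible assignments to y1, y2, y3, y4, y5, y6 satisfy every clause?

16

Case analysis on y4 and y3:
  y4=1, y3=1: remaining (y1,y2,y5,y6) ∈ {(0,0,0,1); (0,0,1,1); (1,0,0,1); (1,0,1,1)} — 4.
  y4=1, y3=0: remaining (y1,y2,y5,y6) ∈ {(0,0,0,1); (0,0,1,1); (1,0,0,1); (1,0,1,1)} — 4.
  y4=0, y3=1: remaining (y1,y2,y5,y6) ∈ {(0,0,0,1); (0,1,0,1); (1,0,0,1); (1,1,0,1)} — 4.
  y4=0, y3=0: remaining (y1,y2,y5,y6) ∈ {(1,0,0,0); (1,0,0,1); (1,1,0,0); (1,1,0,1)} — 4.
Total: 4 + 4 + 4 + 4 = 16.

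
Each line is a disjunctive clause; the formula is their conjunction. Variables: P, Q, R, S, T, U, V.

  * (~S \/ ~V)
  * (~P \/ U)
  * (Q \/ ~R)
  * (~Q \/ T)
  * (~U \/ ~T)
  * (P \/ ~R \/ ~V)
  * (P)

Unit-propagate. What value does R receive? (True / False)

False

(P) is a unit clause: P = True.
In (U \/ ~P), ~P is now false; U must hold, so U = True.
(~T \/ ~U): since U = True, the clause reduces to (~T). T = False.
(T \/ ~Q): since T = False, the clause reduces to (~Q). Q = False.
(Q \/ ~R): since Q = False, the clause reduces to (~R). R = False.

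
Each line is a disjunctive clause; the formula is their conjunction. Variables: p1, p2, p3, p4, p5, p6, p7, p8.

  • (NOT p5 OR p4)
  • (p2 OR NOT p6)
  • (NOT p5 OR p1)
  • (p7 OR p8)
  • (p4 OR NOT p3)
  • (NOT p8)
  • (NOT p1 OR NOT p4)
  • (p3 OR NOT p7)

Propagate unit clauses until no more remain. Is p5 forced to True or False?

Unit clause (NOT p8) sets p8 = False.
From (p8 OR p7) and p8 = False: p7 = True.
(NOT p7 OR p3) with p7 = True leaves only p3, so p3 = True.
(NOT p3 OR p4) with p3 = True leaves only p4, so p4 = True.
In (NOT p4 OR NOT p1), NOT p4 is now false; NOT p1 must hold, so p1 = False.
In (p1 OR NOT p5), p1 is now false; NOT p5 must hold, so p5 = False.

False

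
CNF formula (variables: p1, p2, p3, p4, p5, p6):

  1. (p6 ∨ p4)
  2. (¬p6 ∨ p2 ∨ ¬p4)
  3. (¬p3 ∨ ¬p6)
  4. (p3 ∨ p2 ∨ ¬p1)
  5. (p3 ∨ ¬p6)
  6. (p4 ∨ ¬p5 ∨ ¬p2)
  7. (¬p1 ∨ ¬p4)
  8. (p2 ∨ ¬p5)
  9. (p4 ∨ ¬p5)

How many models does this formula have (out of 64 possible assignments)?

Satisfying assignments:
  p1=0 p2=0 p3=0 p4=1 p5=0 p6=0
  p1=0 p2=0 p3=1 p4=1 p5=0 p6=0
  p1=0 p2=1 p3=0 p4=1 p5=0 p6=0
  p1=0 p2=1 p3=0 p4=1 p5=1 p6=0
  p1=0 p2=1 p3=1 p4=1 p5=0 p6=0
  p1=0 p2=1 p3=1 p4=1 p5=1 p6=0
That's 6 in total.

6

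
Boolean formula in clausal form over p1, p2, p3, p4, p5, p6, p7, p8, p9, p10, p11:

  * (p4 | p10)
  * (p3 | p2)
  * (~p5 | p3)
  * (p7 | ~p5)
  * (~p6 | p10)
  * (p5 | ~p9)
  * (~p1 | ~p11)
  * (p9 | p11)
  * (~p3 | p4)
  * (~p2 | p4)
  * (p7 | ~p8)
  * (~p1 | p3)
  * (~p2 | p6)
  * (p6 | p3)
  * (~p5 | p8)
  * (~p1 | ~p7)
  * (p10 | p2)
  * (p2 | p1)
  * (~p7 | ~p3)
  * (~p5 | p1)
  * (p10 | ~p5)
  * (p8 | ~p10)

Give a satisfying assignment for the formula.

Pure literal: p4 appears only positively; assign p4 = True.
Set p1 = False and propagate.
  then p2 is forced to True.
  then p6 is forced to True.
  then p10 is forced to True.
  then p5 is forced to False.
  then p9 is forced to False.
  then p11 is forced to True.
  then p8 is forced to True.
  then p7 is forced to True.
  then p3 is forced to False.
Every clause has at least one true literal under this assignment.

p1=False, p2=True, p3=False, p4=True, p5=False, p6=True, p7=True, p8=True, p9=False, p10=True, p11=True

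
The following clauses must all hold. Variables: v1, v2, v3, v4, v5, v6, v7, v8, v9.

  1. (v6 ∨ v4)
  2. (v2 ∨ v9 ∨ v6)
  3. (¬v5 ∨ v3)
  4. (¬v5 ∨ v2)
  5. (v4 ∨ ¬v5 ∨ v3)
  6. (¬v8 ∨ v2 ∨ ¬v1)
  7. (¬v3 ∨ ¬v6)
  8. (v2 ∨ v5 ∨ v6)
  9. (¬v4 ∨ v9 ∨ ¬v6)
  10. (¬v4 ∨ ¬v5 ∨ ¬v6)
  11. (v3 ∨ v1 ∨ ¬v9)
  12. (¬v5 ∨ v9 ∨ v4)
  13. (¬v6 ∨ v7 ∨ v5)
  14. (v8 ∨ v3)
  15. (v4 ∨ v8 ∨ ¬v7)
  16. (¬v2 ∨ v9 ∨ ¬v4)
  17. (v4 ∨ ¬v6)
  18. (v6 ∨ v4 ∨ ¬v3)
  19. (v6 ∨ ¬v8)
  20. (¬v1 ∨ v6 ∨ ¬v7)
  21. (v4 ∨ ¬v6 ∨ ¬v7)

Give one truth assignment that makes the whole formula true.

v1=T, v2=T, v3=F, v4=T, v5=F, v6=T, v7=T, v8=T, v9=T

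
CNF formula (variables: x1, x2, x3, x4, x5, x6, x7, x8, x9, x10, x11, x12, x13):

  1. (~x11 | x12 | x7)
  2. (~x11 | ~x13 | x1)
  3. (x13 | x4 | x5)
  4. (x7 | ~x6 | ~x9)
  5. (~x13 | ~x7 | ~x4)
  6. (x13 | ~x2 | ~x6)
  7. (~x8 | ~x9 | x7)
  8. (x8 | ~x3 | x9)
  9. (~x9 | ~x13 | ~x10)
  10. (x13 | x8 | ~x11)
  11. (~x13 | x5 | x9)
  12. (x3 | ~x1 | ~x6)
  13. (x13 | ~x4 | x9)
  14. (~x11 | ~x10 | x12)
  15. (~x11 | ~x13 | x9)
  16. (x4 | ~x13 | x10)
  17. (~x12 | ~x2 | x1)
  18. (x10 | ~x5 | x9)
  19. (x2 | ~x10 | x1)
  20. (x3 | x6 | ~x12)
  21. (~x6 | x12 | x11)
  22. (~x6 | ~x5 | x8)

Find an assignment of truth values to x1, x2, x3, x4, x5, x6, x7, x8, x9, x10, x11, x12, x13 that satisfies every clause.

Branch on x1: take x1 = False.
Set x2 = False and propagate.
  then x10 is forced to False.
The remaining clauses are satisfied by x3 = True, x4 = False, x5 = True, x6 = False, x7 = False, x8 = False, x9 = True, x11 = False, x12 = True, x13 = False.
Every clause has at least one true literal under this assignment.

x1=F  x2=F  x3=T  x4=F  x5=T  x6=F  x7=F  x8=F  x9=T  x10=F  x11=F  x12=T  x13=F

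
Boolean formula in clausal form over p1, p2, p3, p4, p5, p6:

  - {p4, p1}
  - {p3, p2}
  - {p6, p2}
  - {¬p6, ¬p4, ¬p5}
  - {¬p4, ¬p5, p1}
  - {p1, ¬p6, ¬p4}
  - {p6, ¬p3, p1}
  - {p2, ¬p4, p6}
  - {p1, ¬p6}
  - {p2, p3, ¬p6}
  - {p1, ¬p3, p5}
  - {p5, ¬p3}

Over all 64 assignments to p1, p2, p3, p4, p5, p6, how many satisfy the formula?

Split on p6, then p1.
  p6=T, p1=T: 5 of the 16 assignments to (p2,p3,p4,p5) work.
  p6=T, p1=F: a clause becomes empty — 0.
  p6=F, p1=T: p4 free; 3 ways for (p2,p3,p5) × 2^1 = 6.
  p6=F, p1=F: remaining (p2,p3,p4,p5) ∈ {(T,F,T,F)} — 1.
Total: 5 + 0 + 6 + 1 = 12.

12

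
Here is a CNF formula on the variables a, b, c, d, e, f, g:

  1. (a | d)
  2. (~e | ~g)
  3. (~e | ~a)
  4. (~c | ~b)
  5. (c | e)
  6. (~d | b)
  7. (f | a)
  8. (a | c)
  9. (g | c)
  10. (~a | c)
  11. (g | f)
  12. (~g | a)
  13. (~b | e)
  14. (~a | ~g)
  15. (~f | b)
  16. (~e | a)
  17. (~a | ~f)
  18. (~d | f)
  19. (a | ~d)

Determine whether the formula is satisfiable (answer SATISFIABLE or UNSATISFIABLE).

a = True:
  propagation gives e=False, c=True, b=False, d=False; an empty clause results — contradiction.
a = False:
  propagation gives d=True; an empty clause results — contradiction.
Every branch closes, so no satisfying assignment exists.

UNSATISFIABLE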